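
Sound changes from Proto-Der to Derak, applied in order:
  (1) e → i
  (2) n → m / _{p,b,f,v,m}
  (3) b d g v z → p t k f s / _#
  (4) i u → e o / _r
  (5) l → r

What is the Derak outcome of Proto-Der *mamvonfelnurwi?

mamvomfirnorwi

Derak: *mamvonfelnurwi > mamvonfilnurwi > mamvomfilnurwi > mamvomfilnorwi > mamvomfirnorwi  (by vowel merger, nasal place assimilation, pre-rhotic lowering, unconditioned shift)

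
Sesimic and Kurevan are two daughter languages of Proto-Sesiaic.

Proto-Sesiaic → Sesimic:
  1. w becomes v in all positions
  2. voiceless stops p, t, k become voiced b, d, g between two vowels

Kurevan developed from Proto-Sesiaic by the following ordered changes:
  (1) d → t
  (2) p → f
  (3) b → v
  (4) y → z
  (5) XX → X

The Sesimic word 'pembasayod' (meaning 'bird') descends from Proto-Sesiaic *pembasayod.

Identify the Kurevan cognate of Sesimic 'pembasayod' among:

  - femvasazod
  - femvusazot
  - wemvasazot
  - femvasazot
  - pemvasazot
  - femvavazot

Kurevan: *pembasayod > pembasayot > fembasayot > femvasayot > femvasazot  (by unconditioned shift, unconditioned shift, unconditioned shift, unconditioned shift)
Among the options, 'femvasazot' alone shows every Kurevan change applied in order.

femvasazot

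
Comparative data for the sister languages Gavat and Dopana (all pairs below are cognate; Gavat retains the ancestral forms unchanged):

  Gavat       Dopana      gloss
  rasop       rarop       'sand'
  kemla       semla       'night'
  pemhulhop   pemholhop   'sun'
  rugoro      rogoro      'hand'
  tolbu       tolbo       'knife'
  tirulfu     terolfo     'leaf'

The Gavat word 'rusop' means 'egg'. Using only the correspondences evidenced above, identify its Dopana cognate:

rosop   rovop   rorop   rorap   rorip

pemhulhop ~ pemholhop, rugoro ~ rogoro — Gavat u corresponds to Dopana o after a consonant, before a consonant other than r, m, n, p, b, f, v.
rasop ~ rarop — Gavat s corresponds to Dopana r between vowels (before a back vowel).
Applying these to Gavat 'rusop':
  rusop → rosop   (u→o after a consonant, before a consonant other than r, m, n, p, b, f, v)
  rosop → rorop   (s→r between vowels (before a back vowel))
So the Dopana cognate is 'rorop'.

rorop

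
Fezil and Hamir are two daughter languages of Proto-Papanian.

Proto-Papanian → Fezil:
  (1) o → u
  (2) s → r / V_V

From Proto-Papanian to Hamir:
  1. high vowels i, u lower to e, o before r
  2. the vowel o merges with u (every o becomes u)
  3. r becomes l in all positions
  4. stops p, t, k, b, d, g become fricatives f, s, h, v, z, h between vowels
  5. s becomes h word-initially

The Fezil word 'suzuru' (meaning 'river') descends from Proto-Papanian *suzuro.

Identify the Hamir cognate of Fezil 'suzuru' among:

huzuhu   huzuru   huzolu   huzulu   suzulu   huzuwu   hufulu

Hamir: *suzuro > suzoro > suzuru > suzulu > huzulu  (by pre-rhotic lowering, vowel merger, unconditioned shift, debuccalisation)
Among the options, 'huzulu' alone shows every Hamir change applied in order.

huzulu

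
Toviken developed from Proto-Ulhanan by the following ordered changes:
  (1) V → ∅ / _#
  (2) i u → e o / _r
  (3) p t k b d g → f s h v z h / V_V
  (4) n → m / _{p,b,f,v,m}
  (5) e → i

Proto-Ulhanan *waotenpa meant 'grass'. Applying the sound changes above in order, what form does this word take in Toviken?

Toviken: start from *waotenpa.
  rule 1 (apocope): waotenpa → waotenp
  rule 2: no change — waotenp
  rule 3 (intervocalic lenition): waotenp → waosenp
  rule 4 (nasal place assimilation): waosenp → waosemp
  rule 5 (vowel merger): waosemp → waosimp
  ⇒ Toviken waosimp

waosimp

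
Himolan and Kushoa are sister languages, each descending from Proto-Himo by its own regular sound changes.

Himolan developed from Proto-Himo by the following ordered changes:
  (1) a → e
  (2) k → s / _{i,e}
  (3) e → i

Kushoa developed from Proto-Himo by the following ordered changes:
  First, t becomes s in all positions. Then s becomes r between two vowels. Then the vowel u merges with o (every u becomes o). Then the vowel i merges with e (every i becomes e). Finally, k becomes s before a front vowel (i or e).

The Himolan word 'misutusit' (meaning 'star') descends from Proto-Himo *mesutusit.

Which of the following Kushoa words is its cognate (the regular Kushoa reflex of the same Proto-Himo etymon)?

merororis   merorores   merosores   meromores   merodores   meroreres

Kushoa: start from *mesutusit.
  rule 1 (unconditioned shift): mesutusit → mesususis
  rule 2 (rhotacism): mesususis → merururis
  rule 3 (vowel merger): merururis → merororis
  rule 4 (vowel merger): merororis → merorores
  rule 5: no change — merorores
  ⇒ Kushoa merorores
The other candidates each miss or misapply at least one Kushoa change.

merorores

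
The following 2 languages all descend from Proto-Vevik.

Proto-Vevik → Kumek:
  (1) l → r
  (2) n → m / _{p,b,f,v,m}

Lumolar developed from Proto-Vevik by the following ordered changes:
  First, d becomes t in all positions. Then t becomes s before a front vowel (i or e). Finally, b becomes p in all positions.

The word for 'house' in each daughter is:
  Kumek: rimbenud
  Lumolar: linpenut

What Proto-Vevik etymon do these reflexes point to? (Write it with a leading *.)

Position 8: Kumek has d, Lumolar has t. Kumek preserves d here (none of its changes turn any other segment into d), so the proto-segment is *d.
Position 1: Kumek has r, Lumolar has l. Lumolar preserves l here (none of its changes turn any other segment into l), so the proto-segment is *l.
This points to *linbenud. Verify forward in each daughter:
Kumek: start from *linbenud.
  rule 1 (unconditioned shift): linbenud → rinbenud
  rule 2 (nasal place assimilation): rinbenud → rimbenud
  ⇒ Kumek rimbenud
Lumolar: *linbenud
  linbenud → linbenut   [unconditioned shift]
  linbenut (rule 2 does not apply)
  linbenut → linpenut   [unconditioned shift]
  giving Lumolar linpenut.
Only *linbenud yields all of Kumek rimbenud, Lumolar linpenut.

*linbenud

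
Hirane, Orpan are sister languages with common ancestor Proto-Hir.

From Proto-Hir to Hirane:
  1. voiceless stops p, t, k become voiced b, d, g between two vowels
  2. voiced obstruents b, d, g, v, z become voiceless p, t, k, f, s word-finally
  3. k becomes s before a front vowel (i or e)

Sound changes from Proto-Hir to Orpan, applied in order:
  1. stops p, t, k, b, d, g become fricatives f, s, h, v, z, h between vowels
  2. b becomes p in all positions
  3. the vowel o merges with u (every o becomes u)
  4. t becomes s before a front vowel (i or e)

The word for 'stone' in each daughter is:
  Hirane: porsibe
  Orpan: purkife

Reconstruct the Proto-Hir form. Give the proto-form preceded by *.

*porkipe

Position 6: Hirane has b, Orpan has f. Taking the neighbouring segments as reconstructed: Hirane b could go back to *p or *b; Orpan f could go back to *p or *f — the one source consistent with every daughter is *p.
Position 2: Hirane has o, Orpan has u. Hirane preserves o here (none of its changes turn any other segment into o), so the proto-segment is *o.
Position 4: Hirane has s, Orpan has k. Orpan preserves k here (none of its changes turn any other segment into k), so the proto-segment is *k.
Verify the candidate proto-form against each daughter:
Hirane: *porkipe
  porkipe → porkibe   [intervocalic voicing]
  porkibe (rule 2 does not apply)
  porkibe → porsibe   [palatalisation]
  giving Hirane porsibe.
Orpan: *porkipe
  porkipe → porkife   [intervocalic lenition]
  porkife (rule 2 does not apply)
  porkife → purkife   [vowel merger]
  purkife (rule 4 does not apply)
  giving Orpan purkife.
Only *porkipe yields all of Hirane porsibe, Orpan purkife.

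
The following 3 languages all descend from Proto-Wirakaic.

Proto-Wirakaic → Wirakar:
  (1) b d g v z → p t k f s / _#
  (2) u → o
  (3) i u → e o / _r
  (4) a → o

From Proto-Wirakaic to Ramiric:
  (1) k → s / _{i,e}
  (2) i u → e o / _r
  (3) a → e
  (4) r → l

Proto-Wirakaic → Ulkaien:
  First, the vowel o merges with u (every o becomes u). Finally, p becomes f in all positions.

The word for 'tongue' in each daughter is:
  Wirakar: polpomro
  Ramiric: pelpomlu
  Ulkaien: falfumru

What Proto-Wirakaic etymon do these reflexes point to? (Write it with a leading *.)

*palpomru

Position 4: Wirakar has p, Ramiric has p, Ulkaien has f. Ramiric preserves p here (none of its changes turn any other segment into p), so the proto-segment is *p.
Position 5: Wirakar has o, Ramiric has o, Ulkaien has u. Taking the neighbouring segments as reconstructed: Wirakar o could go back to *a or *o or *u; Ramiric o can only go back to *o; Ulkaien u could go back to *o or *u — the one source consistent with every daughter is *o.
Verify the candidate proto-form against each daughter:
Wirakar: *palpomru > palpomro > polpomro  (by vowel merger, vowel merger)
Ramiric: *palpomru > pelpomru > pelpomlu  (by vowel merger, unconditioned shift)
Ulkaien: *palpomru > palpumru > falfumru  (by vowel merger, unconditioned shift)
No other proto-form is consistent with every reflex, so the reconstruction is *palpomru.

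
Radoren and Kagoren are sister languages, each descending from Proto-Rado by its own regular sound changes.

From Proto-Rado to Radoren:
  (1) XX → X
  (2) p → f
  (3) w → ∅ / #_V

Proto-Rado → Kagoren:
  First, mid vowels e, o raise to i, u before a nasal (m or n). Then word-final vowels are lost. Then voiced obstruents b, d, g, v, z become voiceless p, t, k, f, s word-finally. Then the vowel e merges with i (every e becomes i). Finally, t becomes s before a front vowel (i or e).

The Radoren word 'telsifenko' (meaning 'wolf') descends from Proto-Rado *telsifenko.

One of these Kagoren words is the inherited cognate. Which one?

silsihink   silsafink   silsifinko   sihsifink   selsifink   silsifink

Kagoren: *telsifenko
  telsifenko → telsifinko   [pre-nasal raising]
  telsifinko → telsifink   [apocope]
  telsifink (rule 3 does not apply)
  telsifink → tilsifink   [vowel merger]
  tilsifink → silsifink   [palatalisation]
  giving Kagoren silsifink.
Among the options, 'silsifink' alone shows every Kagoren change applied in order.

silsifink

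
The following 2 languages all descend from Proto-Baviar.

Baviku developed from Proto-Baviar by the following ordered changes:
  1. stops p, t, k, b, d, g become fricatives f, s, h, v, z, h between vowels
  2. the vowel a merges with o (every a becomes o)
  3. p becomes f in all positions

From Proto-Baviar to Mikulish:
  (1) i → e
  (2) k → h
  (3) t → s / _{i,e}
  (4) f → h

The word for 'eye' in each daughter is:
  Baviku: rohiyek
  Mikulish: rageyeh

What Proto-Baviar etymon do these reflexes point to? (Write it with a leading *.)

Position 3: Baviku has h, Mikulish has g. Mikulish preserves g here (none of its changes turn any other segment into g), so the proto-segment is *g.
Position 7: Baviku has k, Mikulish has h. Baviku preserves k here (none of its changes turn any other segment into k), so the proto-segment is *k.
Position 2: Baviku has o, Mikulish has a. Mikulish preserves a here (none of its changes turn any other segment into a), so the proto-segment is *a.
Verify the candidate proto-form against each daughter:
Baviku: *ragiyek
  ragiyek → rahiyek   [intervocalic lenition]
  rahiyek → rohiyek   [vowel merger]
  rohiyek (rule 3 does not apply)
  giving Baviku rohiyek.
Mikulish: *ragiyek
  ragiyek → rageyek   [vowel merger]
  rageyek → rageyeh   [unconditioned shift]
  rageyeh (rule 3 does not apply)
  rageyeh (rule 4 does not apply)
  giving Mikulish rageyeh.
Only *ragiyek yields all of Baviku rohiyek, Mikulish rageyeh.

*ragiyek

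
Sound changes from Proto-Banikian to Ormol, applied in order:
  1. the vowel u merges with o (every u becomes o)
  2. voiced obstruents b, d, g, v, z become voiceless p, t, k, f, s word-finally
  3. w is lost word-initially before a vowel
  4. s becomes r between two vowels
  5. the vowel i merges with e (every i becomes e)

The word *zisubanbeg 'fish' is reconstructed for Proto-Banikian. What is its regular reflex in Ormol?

Ormol: start from *zisubanbeg.
  rule 1 (vowel merger): zisubanbeg → zisobanbeg
  rule 2 (final devoicing): zisobanbeg → zisobanbek
  rule 3: no change — zisobanbek
  rule 4 (rhotacism): zisobanbek → zirobanbek
  rule 5 (vowel merger): zirobanbek → zerobanbek
  ⇒ Ormol zerobanbek

zerobanbek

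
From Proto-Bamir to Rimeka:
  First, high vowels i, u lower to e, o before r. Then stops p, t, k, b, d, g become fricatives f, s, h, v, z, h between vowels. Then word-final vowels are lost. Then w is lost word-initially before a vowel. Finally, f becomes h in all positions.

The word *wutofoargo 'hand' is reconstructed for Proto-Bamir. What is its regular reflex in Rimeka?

Rimeka: *wutofoargo
  wutofoargo (rule 1 does not apply)
  wutofoargo → wusofoargo   [intervocalic lenition]
  wusofoargo → wusofoarg   [apocope]
  wusofoarg → usofoarg   [glide loss]
  usofoarg → usohoarg   [unconditioned shift]
  giving Rimeka usohoarg.

usohoarg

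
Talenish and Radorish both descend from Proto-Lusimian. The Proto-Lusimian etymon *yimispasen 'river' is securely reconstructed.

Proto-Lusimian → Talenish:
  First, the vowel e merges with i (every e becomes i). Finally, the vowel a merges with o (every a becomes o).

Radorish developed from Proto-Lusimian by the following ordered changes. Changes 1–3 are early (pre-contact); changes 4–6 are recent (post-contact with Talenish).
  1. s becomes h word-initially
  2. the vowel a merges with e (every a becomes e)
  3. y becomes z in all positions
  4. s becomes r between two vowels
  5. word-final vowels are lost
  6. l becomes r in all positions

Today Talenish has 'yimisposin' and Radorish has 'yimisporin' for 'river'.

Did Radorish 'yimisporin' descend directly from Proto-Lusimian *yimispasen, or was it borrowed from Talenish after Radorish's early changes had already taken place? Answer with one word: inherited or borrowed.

borrowed

If inherited, *yimispasen would pass through all of Radorish's changes:
Radorish: *yimispasen > yimispesen > zimispesen > zimisperen  (by vowel merger, unconditioned shift, rhotacism)
If borrowed from Talenish 'yimisposin' after the early changes, it would undergo only the recent ones:
  rule 4 (rhotacism): yimisposin → yimisporin
  rule 5 (apocope): no change (yimisporin)
  rule 6 (unconditioned shift): no change (yimisporin)
  ⇒ as a loan: yimisporin
Radorish 'yimisporin' matches the loan outcome 'yimisporin', not the inherited 'zimisperen' — it skipped the early Radorish changes, so it was borrowed from Talenish.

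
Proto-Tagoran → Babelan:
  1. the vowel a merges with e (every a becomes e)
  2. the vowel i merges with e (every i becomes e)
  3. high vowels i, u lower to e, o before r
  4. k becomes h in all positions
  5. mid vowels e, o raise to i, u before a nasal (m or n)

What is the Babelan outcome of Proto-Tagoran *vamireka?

vimerehe

Babelan: *vamireka > vemireke > vemereke > vemerehe > vimerehe  (by vowel merger, vowel merger, unconditioned shift, pre-nasal raising)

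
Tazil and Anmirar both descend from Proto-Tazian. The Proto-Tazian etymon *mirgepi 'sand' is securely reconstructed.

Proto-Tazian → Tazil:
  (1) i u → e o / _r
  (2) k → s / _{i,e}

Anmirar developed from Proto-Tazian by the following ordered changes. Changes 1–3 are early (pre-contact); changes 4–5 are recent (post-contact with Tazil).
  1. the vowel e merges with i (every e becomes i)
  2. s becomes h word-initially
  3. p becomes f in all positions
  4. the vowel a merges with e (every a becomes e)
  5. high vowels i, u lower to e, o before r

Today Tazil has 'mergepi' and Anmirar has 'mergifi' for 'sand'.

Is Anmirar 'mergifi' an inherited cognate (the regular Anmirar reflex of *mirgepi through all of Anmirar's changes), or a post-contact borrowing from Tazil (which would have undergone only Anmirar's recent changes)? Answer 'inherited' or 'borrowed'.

If inherited, *mirgepi would pass through all of Anmirar's changes:
Anmirar: start from *mirgepi.
  rule 1 (vowel merger): mirgepi → mirgipi
  rule 2: no change — mirgipi
  rule 3 (unconditioned shift): mirgipi → mirgifi
  rule 4: no change — mirgifi
  rule 5 (pre-rhotic lowering): mirgifi → mergifi
  ⇒ Anmirar mergifi
If borrowed from Tazil 'mergepi' after the early changes, it would undergo only the recent ones:
  rule 4 (vowel merger): no change (mergepi)
  rule 5 (pre-rhotic lowering): no change (mergepi)
  ⇒ as a loan: mergepi
Anmirar 'mergifi' matches the inherited outcome exactly, so it is an inherited cognate, not a loan.

inherited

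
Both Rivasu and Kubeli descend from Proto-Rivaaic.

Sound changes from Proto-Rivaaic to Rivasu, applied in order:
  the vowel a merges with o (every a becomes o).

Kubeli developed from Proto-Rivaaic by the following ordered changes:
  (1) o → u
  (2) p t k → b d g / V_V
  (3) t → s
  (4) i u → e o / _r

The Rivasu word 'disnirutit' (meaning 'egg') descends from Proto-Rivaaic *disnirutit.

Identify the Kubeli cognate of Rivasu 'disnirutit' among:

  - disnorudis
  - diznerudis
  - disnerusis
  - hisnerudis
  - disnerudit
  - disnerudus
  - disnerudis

Kubeli: *disnirutit > disnirudit > disnirudis > disnerudis  (by intervocalic voicing, unconditioned shift, pre-rhotic lowering)
Only 'disnerudis' matches the regular Kubeli development of *disnirutit.

disnerudis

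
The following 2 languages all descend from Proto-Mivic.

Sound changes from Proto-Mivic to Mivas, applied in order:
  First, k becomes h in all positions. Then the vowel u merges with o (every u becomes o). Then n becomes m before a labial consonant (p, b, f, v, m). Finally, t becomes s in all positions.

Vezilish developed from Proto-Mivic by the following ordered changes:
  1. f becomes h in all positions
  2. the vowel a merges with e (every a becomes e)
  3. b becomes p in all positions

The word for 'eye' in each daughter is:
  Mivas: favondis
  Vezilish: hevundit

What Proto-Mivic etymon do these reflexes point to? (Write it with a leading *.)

Position 2: Mivas has a, Vezilish has e. Mivas preserves a here (none of its changes turn any other segment into a), so the proto-segment is *a.
Position 8: Mivas has s, Vezilish has t. Vezilish preserves t here (none of its changes turn any other segment into t), so the proto-segment is *t.
This points to *favundit. Verify forward in each daughter:
Mivas: *favundit
  favundit (rule 1 does not apply)
  favundit → favondit   [vowel merger]
  favondit (rule 3 does not apply)
  favondit → favondis   [unconditioned shift]
  giving Mivas favondis.
Vezilish: *favundit
  favundit → havundit   [unconditioned shift]
  havundit → hevundit   [vowel merger]
  hevundit (rule 3 does not apply)
  giving Vezilish hevundit.
No other proto-form is consistent with every reflex, so the reconstruction is *favundit.

*favundit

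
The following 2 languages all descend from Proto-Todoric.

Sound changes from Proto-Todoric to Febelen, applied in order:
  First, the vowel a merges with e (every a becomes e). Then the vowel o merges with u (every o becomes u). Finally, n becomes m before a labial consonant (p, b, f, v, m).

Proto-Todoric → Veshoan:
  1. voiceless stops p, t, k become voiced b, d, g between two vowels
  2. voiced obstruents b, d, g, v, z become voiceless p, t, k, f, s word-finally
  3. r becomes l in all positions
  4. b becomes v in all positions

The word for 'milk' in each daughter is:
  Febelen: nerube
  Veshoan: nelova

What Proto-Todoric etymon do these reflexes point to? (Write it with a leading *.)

*neroba

Position 4: Febelen has u, Veshoan has o. Veshoan preserves o here (none of its changes turn any other segment into o), so the proto-segment is *o.
Position 5: Febelen has b, Veshoan has v. Febelen preserves b here (none of its changes turn any other segment into b), so the proto-segment is *b.
Position 6: Febelen has e, Veshoan has a. Veshoan preserves a here (none of its changes turn any other segment into a), so the proto-segment is *a.
This points to *neroba. Verify forward in each daughter:
Febelen: *neroba
  neroba → nerobe   [vowel merger]
  nerobe → nerube   [vowel merger]
  nerube (rule 3 does not apply)
  giving Febelen nerube.
Veshoan: *neroba > neloba > nelova  (by unconditioned shift, unconditioned shift)
No other proto-form is consistent with every reflex, so the reconstruction is *neroba.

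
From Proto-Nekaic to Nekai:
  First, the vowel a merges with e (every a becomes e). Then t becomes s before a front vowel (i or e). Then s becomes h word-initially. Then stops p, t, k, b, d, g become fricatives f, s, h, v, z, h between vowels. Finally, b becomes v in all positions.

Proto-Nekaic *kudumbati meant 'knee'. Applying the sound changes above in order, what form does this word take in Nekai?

kuzumvesi

Nekai: *kudumbati
  kudumbati → kudumbeti   [vowel merger]
  kudumbeti → kudumbesi   [palatalisation]
  kudumbesi (rule 3 does not apply)
  kudumbesi → kuzumbesi   [intervocalic lenition]
  kuzumbesi → kuzumvesi   [unconditioned shift]
  giving Nekai kuzumvesi.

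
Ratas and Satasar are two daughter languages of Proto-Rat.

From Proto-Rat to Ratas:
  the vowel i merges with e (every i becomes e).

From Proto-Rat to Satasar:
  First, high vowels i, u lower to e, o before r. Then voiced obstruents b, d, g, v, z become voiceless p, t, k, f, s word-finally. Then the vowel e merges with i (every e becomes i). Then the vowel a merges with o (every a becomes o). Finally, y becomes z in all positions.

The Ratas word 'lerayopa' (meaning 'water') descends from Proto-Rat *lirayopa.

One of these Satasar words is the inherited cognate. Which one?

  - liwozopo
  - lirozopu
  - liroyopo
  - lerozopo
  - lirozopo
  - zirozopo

Satasar: *lirayopa > lerayopa > lirayopa > liroyopo > lirozopo  (by pre-rhotic lowering, vowel merger, vowel merger, unconditioned shift)
The other candidates each miss or misapply at least one Satasar change.

lirozopo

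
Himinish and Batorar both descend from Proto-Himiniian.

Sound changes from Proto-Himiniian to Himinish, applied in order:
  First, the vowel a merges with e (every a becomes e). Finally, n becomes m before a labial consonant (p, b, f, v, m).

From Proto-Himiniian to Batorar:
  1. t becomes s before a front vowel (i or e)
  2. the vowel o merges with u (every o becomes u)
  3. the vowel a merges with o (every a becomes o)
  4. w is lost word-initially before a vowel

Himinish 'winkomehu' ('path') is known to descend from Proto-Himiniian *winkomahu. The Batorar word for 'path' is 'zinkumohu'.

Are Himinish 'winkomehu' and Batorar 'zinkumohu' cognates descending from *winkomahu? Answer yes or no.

Derive the expected Batorar reflex of *winkomahu:
Batorar: *winkomahu
  winkomahu (rule 1 does not apply)
  winkomahu → winkumahu   [vowel merger]
  winkumahu → winkumohu   [vowel merger]
  winkumohu → inkumohu   [glide loss]
  giving Batorar inkumohu.
The regular Batorar reflex would be 'inkumohu', but the attested form is 'zinkumohu'. The correspondence is irregular, so they are not cognates (the Batorar form has a different source).

no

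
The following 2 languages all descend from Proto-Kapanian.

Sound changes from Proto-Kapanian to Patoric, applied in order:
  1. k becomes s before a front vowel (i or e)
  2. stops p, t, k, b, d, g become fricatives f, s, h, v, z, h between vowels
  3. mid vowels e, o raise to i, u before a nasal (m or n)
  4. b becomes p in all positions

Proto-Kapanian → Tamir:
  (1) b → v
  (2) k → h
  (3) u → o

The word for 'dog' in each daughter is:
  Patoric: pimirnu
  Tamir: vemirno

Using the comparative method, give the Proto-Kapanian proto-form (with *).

Position 2: Patoric has i, Tamir has e. Tamir preserves e here (none of its changes turn any other segment into e), so the proto-segment is *e.
Position 1: Patoric has p, Tamir has v. Taking the neighbouring segments as reconstructed: Patoric p could go back to *p or *b; Tamir v could go back to *b or *v — the one source consistent with every daughter is *b.
Position 7: Patoric has u, Tamir has o. Taking the neighbouring segments as reconstructed: Patoric u can only go back to *u; Tamir o could go back to *o or *u — the one source consistent with every daughter is *u.
This points to *bemirnu. Verify forward in each daughter:
Patoric: *bemirnu > bimirnu > pimirnu  (by pre-nasal raising, unconditioned shift)
Tamir: start from *bemirnu.
  rule 1 (unconditioned shift): bemirnu → vemirnu
  rule 2: no change — vemirnu
  rule 3 (vowel merger): vemirnu → vemirno
  ⇒ Tamir vemirno
Only *bemirnu yields all of Patoric pimirnu, Tamir vemirno.

*bemirnu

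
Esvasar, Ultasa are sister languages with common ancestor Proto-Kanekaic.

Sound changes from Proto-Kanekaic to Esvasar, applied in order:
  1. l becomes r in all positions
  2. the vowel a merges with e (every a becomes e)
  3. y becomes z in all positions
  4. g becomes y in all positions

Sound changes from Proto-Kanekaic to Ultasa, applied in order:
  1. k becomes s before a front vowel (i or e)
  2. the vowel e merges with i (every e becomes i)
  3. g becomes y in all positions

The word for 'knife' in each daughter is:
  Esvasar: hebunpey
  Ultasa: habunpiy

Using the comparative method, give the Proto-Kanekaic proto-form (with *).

Position 8: Esvasar has y, Ultasa has y. In Esvasar, y can only continue *g, so the proto-segment is *g.
Position 7: Esvasar has e, Ultasa has i. Taking the neighbouring segments as reconstructed: Esvasar e could go back to *a or *e; Ultasa i could go back to *e or *i — the one source consistent with every daughter is *e.
Position 2: Esvasar has e, Ultasa has a. Ultasa preserves a here (none of its changes turn any other segment into a), so the proto-segment is *a.
Verify the candidate proto-form against each daughter:
Esvasar: start from *habunpeg.
  rule 1: no change — habunpeg
  rule 2 (vowel merger): habunpeg → hebunpeg
  rule 3: no change — hebunpeg
  rule 4 (unconditioned shift): hebunpeg → hebunpey
  ⇒ Esvasar hebunpey
Ultasa: *habunpeg
  habunpeg (rule 1 does not apply)
  habunpeg → habunpig   [vowel merger]
  habunpig → habunpiy   [unconditioned shift]
  giving Ultasa habunpiy.
*habunpeg is the unique common source.

*habunpeg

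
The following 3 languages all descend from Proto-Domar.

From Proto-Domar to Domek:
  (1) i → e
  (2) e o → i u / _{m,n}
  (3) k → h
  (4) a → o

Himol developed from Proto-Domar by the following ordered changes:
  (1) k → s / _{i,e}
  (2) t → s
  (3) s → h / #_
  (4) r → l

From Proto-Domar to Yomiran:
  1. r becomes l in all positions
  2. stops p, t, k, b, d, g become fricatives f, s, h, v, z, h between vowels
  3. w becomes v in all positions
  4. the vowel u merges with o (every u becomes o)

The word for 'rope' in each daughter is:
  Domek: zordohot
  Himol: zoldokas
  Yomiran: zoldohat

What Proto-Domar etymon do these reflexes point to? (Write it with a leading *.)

*zordokat

Position 8: Domek has t, Himol has s, Yomiran has t. Domek preserves t here (none of its changes turn any other segment into t), so the proto-segment is *t.
Position 3: Domek has r, Himol has l, Yomiran has l. Domek preserves r here (none of its changes turn any other segment into r), so the proto-segment is *r.
Position 6: Domek has h, Himol has k, Yomiran has h. Himol preserves k here (none of its changes turn any other segment into k), so the proto-segment is *k.
Continuing position by position gives *zordokat; check it forward:
Domek: *zordokat > zordohat > zordohot  (by unconditioned shift, vowel merger)
Himol: *zordokat
  zordokat (rule 1 does not apply)
  zordokat → zordokas   [unconditioned shift]
  zordokas (rule 3 does not apply)
  zordokas → zoldokas   [unconditioned shift]
  giving Himol zoldokas.
Yomiran: *zordokat
  zordokat → zoldokat   [unconditioned shift]
  zoldokat → zoldohat   [intervocalic lenition]
  zoldohat (rule 3 does not apply)
  zoldohat (rule 4 does not apply)
  giving Yomiran zoldohat.
Only *zordokat yields all of Domek zordohot, Himol zoldokas, Yomiran zoldohat.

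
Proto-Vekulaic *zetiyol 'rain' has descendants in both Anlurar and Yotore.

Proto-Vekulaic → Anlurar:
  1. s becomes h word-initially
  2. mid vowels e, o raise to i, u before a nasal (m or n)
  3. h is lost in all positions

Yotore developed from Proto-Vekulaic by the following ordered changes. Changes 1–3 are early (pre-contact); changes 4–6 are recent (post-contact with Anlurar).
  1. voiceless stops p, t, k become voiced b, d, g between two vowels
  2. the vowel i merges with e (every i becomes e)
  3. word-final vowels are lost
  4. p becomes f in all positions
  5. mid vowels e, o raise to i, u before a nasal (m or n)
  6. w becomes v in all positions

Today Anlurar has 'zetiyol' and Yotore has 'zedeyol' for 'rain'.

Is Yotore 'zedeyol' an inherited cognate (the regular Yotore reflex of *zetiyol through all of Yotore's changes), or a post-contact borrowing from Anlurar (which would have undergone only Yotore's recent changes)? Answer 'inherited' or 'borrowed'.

If inherited, *zetiyol would pass through all of Yotore's changes:
Yotore: start from *zetiyol.
  rule 1 (intervocalic voicing): zetiyol → zediyol
  rule 2 (vowel merger): zediyol → zedeyol
  rule 3: no change — zedeyol
  rule 4: no change — zedeyol
  rule 5: no change — zedeyol
  rule 6: no change — zedeyol
  ⇒ Yotore zedeyol
If borrowed from Anlurar 'zetiyol' after the early changes, it would undergo only the recent ones:
  rule 4 (unconditioned shift): no change (zetiyol)
  rule 5 (pre-nasal raising): no change (zetiyol)
  rule 6 (unconditioned shift): no change (zetiyol)
  ⇒ as a loan: zetiyol
Yotore 'zedeyol' matches the inherited outcome exactly, so it is an inherited cognate, not a loan.

inherited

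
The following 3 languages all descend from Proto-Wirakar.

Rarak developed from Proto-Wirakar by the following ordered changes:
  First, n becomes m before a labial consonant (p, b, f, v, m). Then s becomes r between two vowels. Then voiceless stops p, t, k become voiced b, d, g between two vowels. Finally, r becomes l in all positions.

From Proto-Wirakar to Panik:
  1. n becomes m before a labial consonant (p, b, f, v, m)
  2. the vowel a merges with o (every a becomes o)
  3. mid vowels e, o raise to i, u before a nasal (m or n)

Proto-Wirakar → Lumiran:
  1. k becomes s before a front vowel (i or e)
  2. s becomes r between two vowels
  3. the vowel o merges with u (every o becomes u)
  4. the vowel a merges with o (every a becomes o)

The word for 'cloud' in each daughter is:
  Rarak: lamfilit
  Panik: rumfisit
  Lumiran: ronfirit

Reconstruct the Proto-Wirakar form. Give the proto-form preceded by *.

Position 2: Rarak has a, Panik has u, Lumiran has o. Rarak preserves a here (none of its changes turn any other segment into a), so the proto-segment is *a.
Position 3: Rarak has m, Panik has m, Lumiran has n. Lumiran preserves n here (none of its changes turn any other segment into n), so the proto-segment is *n.
This points to *ranfisit. Verify forward in each daughter:
Rarak: *ranfisit > ramfisit > ramfirit > lamfilit  (by nasal place assimilation, rhotacism, unconditioned shift)
Panik: *ranfisit
  ranfisit → ramfisit   [nasal place assimilation]
  ramfisit → romfisit   [vowel merger]
  romfisit → rumfisit   [pre-nasal raising]
  giving Panik rumfisit.
Lumiran: start from *ranfisit.
  rule 1: no change — ranfisit
  rule 2 (rhotacism): ranfisit → ranfirit
  rule 3: no change — ranfirit
  rule 4 (vowel merger): ranfirit → ronfirit
  ⇒ Lumiran ronfirit
*ranfisit is the unique common source.

*ranfisit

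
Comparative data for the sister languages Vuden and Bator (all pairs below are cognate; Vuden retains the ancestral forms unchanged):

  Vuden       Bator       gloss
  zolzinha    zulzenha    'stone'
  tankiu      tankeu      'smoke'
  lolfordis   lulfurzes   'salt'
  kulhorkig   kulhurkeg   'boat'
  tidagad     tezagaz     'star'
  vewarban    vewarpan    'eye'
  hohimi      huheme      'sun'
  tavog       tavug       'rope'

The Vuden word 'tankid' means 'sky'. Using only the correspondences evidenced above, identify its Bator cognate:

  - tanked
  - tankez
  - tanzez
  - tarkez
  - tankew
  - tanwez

tankez

lolfordis ~ lulfurzes, kulhorkig ~ kulhurkeg — Vuden i corresponds to Bator e after a consonant, before a consonant other than r, m, n, p, b, f, v.
tidagad ~ tezagaz — Vuden d corresponds to Bator z word-finally.
Applying these to Vuden 'tankid':
  tankid → tanked   (i→e after a consonant, before a consonant other than r, m, n, p, b, f, v)
  tanked → tankez   (d→z word-finally)
So the Bator cognate is 'tankez'.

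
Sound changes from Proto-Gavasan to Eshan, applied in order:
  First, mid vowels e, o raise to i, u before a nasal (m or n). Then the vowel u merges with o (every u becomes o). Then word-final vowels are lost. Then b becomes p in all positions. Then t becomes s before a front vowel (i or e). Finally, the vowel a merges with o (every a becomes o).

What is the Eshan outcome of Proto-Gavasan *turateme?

torosim

Eshan: *turateme > turatime > toratime > toratim > torasim > torosim  (by pre-nasal raising, vowel merger, apocope, palatalisation, vowel merger)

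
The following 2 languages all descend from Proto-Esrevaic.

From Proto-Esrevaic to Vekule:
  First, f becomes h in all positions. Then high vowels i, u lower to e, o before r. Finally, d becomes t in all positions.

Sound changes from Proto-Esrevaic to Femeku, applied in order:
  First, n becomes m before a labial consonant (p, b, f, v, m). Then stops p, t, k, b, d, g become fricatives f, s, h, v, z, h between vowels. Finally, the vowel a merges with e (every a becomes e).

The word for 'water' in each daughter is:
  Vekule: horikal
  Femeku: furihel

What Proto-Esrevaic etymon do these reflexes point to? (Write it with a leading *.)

*furikal

Position 1: Vekule has h, Femeku has f. Taking the neighbouring segments as reconstructed: Vekule h could go back to *f or *h; Femeku f can only go back to *f — the one source consistent with every daughter is *f.
Position 5: Vekule has k, Femeku has h. Vekule preserves k here (none of its changes turn any other segment into k), so the proto-segment is *k.
Position 2: Vekule has o, Femeku has u. Femeku preserves u here (none of its changes turn any other segment into u), so the proto-segment is *u.
This points to *furikal. Verify forward in each daughter:
Vekule: *furikal
  furikal → hurikal   [unconditioned shift]
  hurikal → horikal   [pre-rhotic lowering]
  horikal (rule 3 does not apply)
  giving Vekule horikal.
Femeku: *furikal
  furikal (rule 1 does not apply)
  furikal → furihal   [intervocalic lenition]
  furihal → furihel   [vowel merger]
  giving Femeku furihel.
*furikal is the unique common source.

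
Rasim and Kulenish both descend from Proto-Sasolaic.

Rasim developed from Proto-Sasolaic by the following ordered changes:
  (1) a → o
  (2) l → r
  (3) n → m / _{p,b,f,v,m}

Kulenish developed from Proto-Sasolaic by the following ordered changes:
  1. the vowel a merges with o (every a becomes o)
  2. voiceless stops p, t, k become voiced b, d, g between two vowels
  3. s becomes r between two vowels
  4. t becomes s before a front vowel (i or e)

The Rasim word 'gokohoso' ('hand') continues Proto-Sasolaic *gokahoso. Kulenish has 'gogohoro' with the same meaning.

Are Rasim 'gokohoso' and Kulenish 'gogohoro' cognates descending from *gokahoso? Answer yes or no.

Derive the expected Kulenish reflex of *gokahoso:
Kulenish: *gokahoso > gokohoso > gogohoso > gogohoro  (by vowel merger, intervocalic voicing, rhotacism)
Kulenish 'gogohoro' matches the regular reflex exactly, so the pair is cognate.

yes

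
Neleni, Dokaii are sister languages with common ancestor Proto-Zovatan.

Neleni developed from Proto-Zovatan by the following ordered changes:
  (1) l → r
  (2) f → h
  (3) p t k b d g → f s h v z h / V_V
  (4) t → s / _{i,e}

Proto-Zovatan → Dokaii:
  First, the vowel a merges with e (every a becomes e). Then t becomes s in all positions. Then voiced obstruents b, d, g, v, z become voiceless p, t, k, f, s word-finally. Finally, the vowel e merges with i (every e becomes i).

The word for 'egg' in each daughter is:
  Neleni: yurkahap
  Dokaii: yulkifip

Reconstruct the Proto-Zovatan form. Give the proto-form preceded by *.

Position 3: Neleni has r, Dokaii has l. Dokaii preserves l here (none of its changes turn any other segment into l), so the proto-segment is *l.
Position 7: Neleni has a, Dokaii has i. Neleni preserves a here (none of its changes turn any other segment into a), so the proto-segment is *a.
This points to *yulkafap. Verify forward in each daughter:
Neleni: start from *yulkafap.
  rule 1 (unconditioned shift): yulkafap → yurkafap
  rule 2 (unconditioned shift): yurkafap → yurkahap
  rule 3: no change — yurkahap
  rule 4: no change — yurkahap
  ⇒ Neleni yurkahap
Dokaii: *yulkafap > yulkefep > yulkifip  (by vowel merger, vowel merger)
Only *yulkafap yields all of Neleni yurkahap, Dokaii yulkifip.

*yulkafap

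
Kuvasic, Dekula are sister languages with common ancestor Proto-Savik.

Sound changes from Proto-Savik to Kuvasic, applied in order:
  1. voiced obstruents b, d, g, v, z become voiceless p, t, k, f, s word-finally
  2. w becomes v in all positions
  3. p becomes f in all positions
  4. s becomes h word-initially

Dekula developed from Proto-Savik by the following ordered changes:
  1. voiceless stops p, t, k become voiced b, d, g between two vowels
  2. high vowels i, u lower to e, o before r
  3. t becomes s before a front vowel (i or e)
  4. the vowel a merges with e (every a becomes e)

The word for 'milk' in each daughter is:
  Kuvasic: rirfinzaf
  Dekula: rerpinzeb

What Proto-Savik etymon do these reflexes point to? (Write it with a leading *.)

Position 8: Kuvasic has a, Dekula has e. Kuvasic preserves a here (none of its changes turn any other segment into a), so the proto-segment is *a.
Position 2: Kuvasic has i, Dekula has e. Kuvasic preserves i here (none of its changes turn any other segment into i), so the proto-segment is *i.
Verify the candidate proto-form against each daughter:
Kuvasic: *rirpinzab
  rirpinzab → rirpinzap   [final devoicing]
  rirpinzap (rule 2 does not apply)
  rirpinzap → rirfinzaf   [unconditioned shift]
  rirfinzaf (rule 4 does not apply)
  giving Kuvasic rirfinzaf.
Dekula: *rirpinzab
  rirpinzab (rule 1 does not apply)
  rirpinzab → rerpinzab   [pre-rhotic lowering]
  rerpinzab (rule 3 does not apply)
  rerpinzab → rerpinzeb   [vowel merger]
  giving Dekula rerpinzeb.
*rirpinzab is the unique common source.

*rirpinzab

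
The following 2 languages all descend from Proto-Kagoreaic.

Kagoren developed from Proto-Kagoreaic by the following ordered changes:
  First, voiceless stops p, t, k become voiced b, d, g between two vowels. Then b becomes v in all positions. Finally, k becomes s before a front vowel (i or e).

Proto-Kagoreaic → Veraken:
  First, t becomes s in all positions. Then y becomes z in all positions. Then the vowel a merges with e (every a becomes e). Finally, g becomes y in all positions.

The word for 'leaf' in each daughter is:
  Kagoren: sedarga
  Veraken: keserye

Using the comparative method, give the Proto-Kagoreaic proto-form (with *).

*ketarga

Position 6: Kagoren has g, Veraken has y. In Veraken, y can only continue *g, so the proto-segment is *g.
Position 3: Kagoren has d, Veraken has s. Taking the neighbouring segments as reconstructed: Kagoren d could go back to *t or *d; Veraken s could go back to *t or *s — the one source consistent with every daughter is *t.
Position 1: Kagoren has s, Veraken has k. Veraken preserves k here (none of its changes turn any other segment into k), so the proto-segment is *k.
Verify the candidate proto-form against each daughter:
Kagoren: *ketarga
  ketarga → kedarga   [intervocalic voicing]
  kedarga (rule 2 does not apply)
  kedarga → sedarga   [palatalisation]
  giving Kagoren sedarga.
Veraken: *ketarga > kesarga > keserge > keserye  (by unconditioned shift, vowel merger, unconditioned shift)
*ketarga is the unique common source.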